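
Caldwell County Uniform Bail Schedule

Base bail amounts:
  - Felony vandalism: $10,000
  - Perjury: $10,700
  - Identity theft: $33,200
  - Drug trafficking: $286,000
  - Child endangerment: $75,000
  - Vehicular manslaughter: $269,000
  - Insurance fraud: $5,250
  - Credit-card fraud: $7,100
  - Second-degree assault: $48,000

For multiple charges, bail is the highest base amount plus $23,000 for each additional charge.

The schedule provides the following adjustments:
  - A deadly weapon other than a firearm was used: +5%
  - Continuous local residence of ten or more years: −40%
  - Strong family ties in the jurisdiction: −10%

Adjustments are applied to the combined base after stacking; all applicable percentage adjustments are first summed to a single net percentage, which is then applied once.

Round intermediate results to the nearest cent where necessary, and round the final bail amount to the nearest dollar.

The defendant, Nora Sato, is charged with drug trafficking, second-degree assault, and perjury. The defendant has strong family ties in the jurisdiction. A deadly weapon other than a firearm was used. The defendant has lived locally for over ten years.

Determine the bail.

Base amounts from the schedule: drug trafficking $286,000; second-degree assault $48,000; perjury $10,700.
Stacking rule: highest base plus $23,000 per additional charge. Highest is drug trafficking at $286,000; 2 additional charges → +$46,000. Combined base = $332,000.
Net percentage adjustment: +5% −40% −10% = −45%. $332,000 × 0.55 = $182,600.

$182,600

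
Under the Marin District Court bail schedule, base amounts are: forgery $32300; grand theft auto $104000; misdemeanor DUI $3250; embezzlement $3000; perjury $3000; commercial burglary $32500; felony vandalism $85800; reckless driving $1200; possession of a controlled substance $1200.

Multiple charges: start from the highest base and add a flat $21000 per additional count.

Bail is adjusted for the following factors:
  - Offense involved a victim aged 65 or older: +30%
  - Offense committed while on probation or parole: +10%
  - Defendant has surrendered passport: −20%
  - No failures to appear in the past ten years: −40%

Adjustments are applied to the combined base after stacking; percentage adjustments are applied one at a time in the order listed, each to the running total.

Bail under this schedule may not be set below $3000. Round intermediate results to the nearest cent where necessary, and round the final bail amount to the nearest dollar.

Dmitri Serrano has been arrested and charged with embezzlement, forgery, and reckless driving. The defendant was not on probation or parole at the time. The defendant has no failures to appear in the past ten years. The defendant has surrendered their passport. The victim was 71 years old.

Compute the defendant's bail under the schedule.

$46363

Base amounts from the schedule: embezzlement $3000; forgery $32300; reckless driving $1200.
Stacking rule: highest base plus $21000 per additional charge. Highest is forgery at $32300; 2 additional charges → +$42000. Combined base = $74300.
Offense involved a victim aged 65 or older (+30%): $74300 × 1.3 = $96590.
Defendant has surrendered passport (−20%): $96590 × 0.8 = $77272.
No failures to appear in the past ten years (−40%): $77272 × 0.6 = $46363.20.
$46363.20 is at or above the $3000 minimum.
Rounded to the nearest dollar: $46363.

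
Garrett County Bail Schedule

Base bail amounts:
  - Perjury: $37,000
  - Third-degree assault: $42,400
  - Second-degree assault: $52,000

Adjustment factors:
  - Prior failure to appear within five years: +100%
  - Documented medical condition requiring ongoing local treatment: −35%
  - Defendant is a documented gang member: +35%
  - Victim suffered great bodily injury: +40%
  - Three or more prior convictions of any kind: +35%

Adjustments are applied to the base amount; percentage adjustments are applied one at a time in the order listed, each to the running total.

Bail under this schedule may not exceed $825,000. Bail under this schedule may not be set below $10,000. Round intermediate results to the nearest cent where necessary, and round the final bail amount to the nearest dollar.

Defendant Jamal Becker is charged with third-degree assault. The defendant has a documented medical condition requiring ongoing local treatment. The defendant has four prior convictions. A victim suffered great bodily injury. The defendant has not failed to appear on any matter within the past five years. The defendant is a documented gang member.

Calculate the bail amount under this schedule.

Base amounts from the schedule: third-degree assault $42,400.
Single charge. Combined base = $42,400.
Documented medical condition requiring ongoing local treatment (−35%): $42,400 × 0.65 = $27,560.
Defendant is a documented gang member (+35%): $27,560 × 1.35 = $37,206.
Victim suffered great bodily injury (+40%): $37,206 × 1.4 = $52,088.40.
Three or more prior convictions of any kind (+35%): $52,088.40 × 1.35 = $70,319.34.
$70,319.34 is within the $825,000 maximum.
$70,319.34 is at or above the $10,000 minimum.
Rounded to the nearest dollar: $70,319.

$70,319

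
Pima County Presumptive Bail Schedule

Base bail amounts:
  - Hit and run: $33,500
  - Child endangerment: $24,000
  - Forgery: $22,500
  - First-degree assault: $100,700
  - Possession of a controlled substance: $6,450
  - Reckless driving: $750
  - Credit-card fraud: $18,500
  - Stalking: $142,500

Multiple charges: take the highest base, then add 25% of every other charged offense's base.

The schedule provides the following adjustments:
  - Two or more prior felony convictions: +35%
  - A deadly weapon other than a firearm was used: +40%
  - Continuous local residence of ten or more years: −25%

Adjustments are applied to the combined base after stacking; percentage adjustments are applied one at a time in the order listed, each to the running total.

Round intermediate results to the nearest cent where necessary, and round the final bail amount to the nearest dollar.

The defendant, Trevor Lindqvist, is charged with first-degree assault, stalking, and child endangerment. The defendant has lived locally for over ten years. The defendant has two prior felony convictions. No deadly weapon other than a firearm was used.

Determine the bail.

$175,846

Base amounts from the schedule: first-degree assault $100,700; stalking $142,500; child endangerment $24,000.
Stacking rule: highest base plus 25% of each additional charge. Highest is stalking at $142,500. Additional: $100,700 × 25% = $25,175; $24,000 × 25% = $6,000. Combined base = $142,500 + $31,175 = $173,675.
Two or more prior felony convictions (+35%): $173,675 × 1.35 = $234,461.25.
Continuous local residence of ten or more years (−25%): $234,461.25 × 0.75 = $175,845.94.
Rounded to the nearest dollar: $175,846.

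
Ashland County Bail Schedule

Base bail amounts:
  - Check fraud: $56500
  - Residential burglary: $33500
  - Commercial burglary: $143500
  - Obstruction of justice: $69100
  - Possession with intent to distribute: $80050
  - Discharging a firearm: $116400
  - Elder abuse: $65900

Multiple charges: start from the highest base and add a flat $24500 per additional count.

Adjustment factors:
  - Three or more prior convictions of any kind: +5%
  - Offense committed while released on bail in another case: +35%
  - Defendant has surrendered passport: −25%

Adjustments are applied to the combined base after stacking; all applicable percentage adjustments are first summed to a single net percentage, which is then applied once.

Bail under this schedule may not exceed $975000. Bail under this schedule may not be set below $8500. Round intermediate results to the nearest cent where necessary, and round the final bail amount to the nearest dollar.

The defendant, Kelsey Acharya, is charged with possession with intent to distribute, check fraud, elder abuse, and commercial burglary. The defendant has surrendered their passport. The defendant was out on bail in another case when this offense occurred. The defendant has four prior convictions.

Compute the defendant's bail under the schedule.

Base amounts from the schedule: possession with intent to distribute $80050; check fraud $56500; elder abuse $65900; commercial burglary $143500.
Stacking rule: highest base plus $24500 per additional charge. Highest is commercial burglary at $143500; 3 additional charges → +$73500. Combined base = $217000.
Net percentage adjustment: +5% +35% −25% = +15%. $217000 × 1.15 = $249550.
$249550 is within the $975000 maximum.
$249550 is at or above the $8500 minimum.

$249550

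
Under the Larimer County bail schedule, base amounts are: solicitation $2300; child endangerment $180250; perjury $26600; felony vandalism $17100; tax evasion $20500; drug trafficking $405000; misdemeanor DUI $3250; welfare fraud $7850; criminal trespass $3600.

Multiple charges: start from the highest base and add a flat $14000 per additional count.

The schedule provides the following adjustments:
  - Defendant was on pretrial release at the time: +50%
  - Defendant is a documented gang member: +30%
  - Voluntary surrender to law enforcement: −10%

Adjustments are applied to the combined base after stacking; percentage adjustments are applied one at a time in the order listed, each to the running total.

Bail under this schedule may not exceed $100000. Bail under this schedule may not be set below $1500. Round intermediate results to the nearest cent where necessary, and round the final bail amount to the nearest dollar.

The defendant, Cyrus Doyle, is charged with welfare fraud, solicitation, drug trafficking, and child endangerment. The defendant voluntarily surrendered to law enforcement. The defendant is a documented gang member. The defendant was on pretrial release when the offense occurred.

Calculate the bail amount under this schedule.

$100000

Base amounts from the schedule: welfare fraud $7850; solicitation $2300; drug trafficking $405000; child endangerment $180250.
Stacking rule: highest base plus $14000 per additional charge. Highest is drug trafficking at $405000; 3 additional charges → +$42000. Combined base = $447000.
Defendant was on pretrial release at the time (+50%): $447000 × 1.5 = $670500.
Defendant is a documented gang member (+30%): $670500 × 1.3 = $871650.
Voluntary surrender to law enforcement (−10%): $871650 × 0.9 = $784485.
Result $784485 exceeds the maximum of $100000; bail is capped at $100000.
$100000 is at or above the $1500 minimum.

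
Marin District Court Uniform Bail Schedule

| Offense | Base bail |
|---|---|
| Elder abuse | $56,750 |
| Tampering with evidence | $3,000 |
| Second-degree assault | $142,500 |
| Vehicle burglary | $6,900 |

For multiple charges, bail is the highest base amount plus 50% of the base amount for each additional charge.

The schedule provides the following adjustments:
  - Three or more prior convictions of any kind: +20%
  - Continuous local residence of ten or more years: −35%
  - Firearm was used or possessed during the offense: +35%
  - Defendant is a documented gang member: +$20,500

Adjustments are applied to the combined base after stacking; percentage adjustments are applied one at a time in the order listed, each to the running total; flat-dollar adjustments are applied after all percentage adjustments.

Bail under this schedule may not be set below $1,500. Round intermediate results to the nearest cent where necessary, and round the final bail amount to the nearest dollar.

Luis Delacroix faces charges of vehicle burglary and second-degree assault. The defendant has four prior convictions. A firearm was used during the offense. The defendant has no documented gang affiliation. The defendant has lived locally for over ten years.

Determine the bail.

Base amounts from the schedule: vehicle burglary $6,900; second-degree assault $142,500.
Stacking rule: highest base plus 50% of each additional charge. Highest is second-degree assault at $142,500. Additional: $6,900 × 50% = $3,450. Combined base = $142,500 + $3,450 = $145,950.
Three or more prior convictions of any kind (+20%): $145,950 × 1.2 = $175,140.
Continuous local residence of ten or more years (−35%): $175,140 × 0.65 = $113,841.
Firearm was used or possessed during the offense (+35%): $113,841 × 1.35 = $153,685.35.
$153,685.35 is at or above the $1,500 minimum.
Rounded to the nearest dollar: $153,685.

$153,685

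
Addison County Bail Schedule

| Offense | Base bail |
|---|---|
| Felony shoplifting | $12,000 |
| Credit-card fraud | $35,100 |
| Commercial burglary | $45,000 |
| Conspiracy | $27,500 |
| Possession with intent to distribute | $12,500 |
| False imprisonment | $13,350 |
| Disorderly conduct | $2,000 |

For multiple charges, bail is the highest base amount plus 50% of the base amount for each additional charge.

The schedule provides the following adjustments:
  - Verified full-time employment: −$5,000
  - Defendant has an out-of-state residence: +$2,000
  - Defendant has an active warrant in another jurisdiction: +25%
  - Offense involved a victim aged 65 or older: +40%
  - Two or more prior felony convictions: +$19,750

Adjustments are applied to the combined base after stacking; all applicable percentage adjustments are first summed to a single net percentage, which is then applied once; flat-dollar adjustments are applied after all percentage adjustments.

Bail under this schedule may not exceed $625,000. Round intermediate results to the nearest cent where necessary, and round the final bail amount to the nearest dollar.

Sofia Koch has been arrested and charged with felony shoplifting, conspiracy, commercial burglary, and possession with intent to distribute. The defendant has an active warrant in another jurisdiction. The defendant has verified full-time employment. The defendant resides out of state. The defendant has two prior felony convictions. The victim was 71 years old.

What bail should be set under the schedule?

Base amounts from the schedule: felony shoplifting $12,000; conspiracy $27,500; commercial burglary $45,000; possession with intent to distribute $12,500.
Stacking rule: highest base plus 50% of each additional charge. Highest is commercial burglary at $45,000. Additional: $12,000 × 50% = $6,000; $27,500 × 50% = $13,750; $12,500 × 50% = $6,250. Combined base = $45,000 + $26,000 = $71,000.
Net percentage adjustment: +25% +40% = +65%. $71,000 × 1.65 = $117,150.
Verified full-time employment (−$5,000 flat): $117,150 − $5,000 = $112,150.
Defendant has an out-of-state residence (+$2,000 flat): $112,150 + $2,000 = $114,150.
Two or more prior felony convictions (+$19,750 flat): $114,150 + $19,750 = $133,900.
$133,900 is within the $625,000 maximum.

$133,900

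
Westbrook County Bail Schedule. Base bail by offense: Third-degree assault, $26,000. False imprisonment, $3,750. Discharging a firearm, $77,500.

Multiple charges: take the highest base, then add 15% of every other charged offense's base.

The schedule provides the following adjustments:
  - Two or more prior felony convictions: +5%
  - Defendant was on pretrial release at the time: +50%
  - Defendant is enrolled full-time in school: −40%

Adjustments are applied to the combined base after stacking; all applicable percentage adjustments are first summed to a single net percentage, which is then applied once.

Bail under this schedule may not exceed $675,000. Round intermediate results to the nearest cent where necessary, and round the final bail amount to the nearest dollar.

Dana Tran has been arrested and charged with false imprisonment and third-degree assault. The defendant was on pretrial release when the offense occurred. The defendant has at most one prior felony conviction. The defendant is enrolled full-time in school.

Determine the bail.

Base amounts from the schedule: false imprisonment $3,750; third-degree assault $26,000.
Stacking rule: highest base plus 15% of each additional charge. Highest is third-degree assault at $26,000. Additional: $3,750 × 15% = $562.50. Combined base = $26,000 + $562.50 = $26,562.50.
Net percentage adjustment: +50% −40% = +10%. $26,562.50 × 1.1 = $29,218.75.
$29,218.75 is within the $675,000 maximum.
Rounded to the nearest dollar: $29,219.

$29,219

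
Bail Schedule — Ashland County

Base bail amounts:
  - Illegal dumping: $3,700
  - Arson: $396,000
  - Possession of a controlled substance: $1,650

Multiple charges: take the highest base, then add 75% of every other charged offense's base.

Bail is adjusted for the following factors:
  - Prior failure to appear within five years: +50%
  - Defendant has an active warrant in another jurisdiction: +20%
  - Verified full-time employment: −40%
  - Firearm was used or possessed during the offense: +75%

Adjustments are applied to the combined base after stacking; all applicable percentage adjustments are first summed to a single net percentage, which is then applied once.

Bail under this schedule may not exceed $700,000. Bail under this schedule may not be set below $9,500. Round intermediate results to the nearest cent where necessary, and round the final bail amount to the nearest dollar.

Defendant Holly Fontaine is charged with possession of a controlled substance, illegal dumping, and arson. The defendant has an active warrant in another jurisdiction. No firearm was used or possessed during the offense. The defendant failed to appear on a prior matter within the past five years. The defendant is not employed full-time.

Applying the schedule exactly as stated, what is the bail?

$680,021

Base amounts from the schedule: possession of a controlled substance $1,650; illegal dumping $3,700; arson $396,000.
Stacking rule: highest base plus 75% of each additional charge. Highest is arson at $396,000. Additional: $1,650 × 75% = $1,237.50; $3,700 × 75% = $2,775. Combined base = $396,000 + $4,012.50 = $400,012.50.
Net percentage adjustment: +50% +20% = +70%. $400,012.50 × 1.7 = $680,021.25.
$680,021.25 is within the $700,000 maximum.
$680,021.25 is at or above the $9,500 minimum.
Rounded to the nearest dollar: $680,021.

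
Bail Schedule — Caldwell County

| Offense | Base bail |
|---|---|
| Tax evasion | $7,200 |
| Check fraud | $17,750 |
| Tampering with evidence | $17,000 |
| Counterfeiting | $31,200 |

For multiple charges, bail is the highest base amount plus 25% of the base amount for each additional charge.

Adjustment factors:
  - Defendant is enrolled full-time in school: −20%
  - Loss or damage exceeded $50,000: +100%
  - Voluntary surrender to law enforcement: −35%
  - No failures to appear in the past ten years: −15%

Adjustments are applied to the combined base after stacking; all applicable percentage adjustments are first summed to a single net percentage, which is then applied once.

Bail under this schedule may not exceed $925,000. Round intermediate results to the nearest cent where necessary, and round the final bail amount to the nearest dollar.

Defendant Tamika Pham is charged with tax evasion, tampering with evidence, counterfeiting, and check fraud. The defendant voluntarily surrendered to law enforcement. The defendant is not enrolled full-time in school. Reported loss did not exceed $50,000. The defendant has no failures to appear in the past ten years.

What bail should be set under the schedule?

$20,844

Base amounts from the schedule: tax evasion $7,200; tampering with evidence $17,000; counterfeiting $31,200; check fraud $17,750.
Stacking rule: highest base plus 25% of each additional charge. Highest is counterfeiting at $31,200. Additional: $7,200 × 25% = $1,800; $17,000 × 25% = $4,250; $17,750 × 25% = $4,437.50. Combined base = $31,200 + $10,487.50 = $41,687.50.
Net percentage adjustment: −35% −15% = −50%. $41,687.50 × 0.5 = $20,843.75.
$20,843.75 is within the $925,000 maximum.
Rounded to the nearest dollar: $20,844.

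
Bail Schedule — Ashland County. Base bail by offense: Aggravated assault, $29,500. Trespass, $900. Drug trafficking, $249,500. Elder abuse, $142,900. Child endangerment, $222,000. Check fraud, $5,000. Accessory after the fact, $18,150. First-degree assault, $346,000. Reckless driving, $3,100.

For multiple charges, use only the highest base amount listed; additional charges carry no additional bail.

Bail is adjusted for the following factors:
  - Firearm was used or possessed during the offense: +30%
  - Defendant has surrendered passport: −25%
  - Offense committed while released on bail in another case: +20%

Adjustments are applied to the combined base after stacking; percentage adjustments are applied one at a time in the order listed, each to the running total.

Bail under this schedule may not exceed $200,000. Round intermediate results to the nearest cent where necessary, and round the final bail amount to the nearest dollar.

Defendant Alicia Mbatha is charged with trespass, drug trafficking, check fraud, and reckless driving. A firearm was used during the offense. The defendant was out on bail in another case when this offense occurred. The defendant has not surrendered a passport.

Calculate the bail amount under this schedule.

Base amounts from the schedule: trespass $900; drug trafficking $249,500; check fraud $5,000; reckless driving $3,100.
Stacking rule: use the highest base only. Highest is drug trafficking at $249,500. Combined base = $249,500.
Firearm was used or possessed during the offense (+30%): $249,500 × 1.3 = $324,350.
Offense committed while released on bail in another case (+20%): $324,350 × 1.2 = $389,220.
Result $389,220 exceeds the maximum of $200,000; bail is capped at $200,000.

$200,000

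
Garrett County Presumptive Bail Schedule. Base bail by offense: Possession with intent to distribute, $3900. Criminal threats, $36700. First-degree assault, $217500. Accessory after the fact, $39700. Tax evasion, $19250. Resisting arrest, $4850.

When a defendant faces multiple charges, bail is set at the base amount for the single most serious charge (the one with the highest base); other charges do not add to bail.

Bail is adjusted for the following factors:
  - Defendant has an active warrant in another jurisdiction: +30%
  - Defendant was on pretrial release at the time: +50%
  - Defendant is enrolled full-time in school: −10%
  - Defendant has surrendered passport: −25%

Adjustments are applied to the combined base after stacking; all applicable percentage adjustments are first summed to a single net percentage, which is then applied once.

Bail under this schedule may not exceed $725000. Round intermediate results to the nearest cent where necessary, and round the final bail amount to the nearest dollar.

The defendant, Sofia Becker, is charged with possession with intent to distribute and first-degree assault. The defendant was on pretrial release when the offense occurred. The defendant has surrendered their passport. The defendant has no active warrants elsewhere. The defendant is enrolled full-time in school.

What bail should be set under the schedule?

$250125

Base amounts from the schedule: possession with intent to distribute $3900; first-degree assault $217500.
Stacking rule: use the highest base only. Highest is first-degree assault at $217500. Combined base = $217500.
Net percentage adjustment: +50% −10% −25% = +15%. $217500 × 1.15 = $250125.
$250125 is within the $725000 maximum.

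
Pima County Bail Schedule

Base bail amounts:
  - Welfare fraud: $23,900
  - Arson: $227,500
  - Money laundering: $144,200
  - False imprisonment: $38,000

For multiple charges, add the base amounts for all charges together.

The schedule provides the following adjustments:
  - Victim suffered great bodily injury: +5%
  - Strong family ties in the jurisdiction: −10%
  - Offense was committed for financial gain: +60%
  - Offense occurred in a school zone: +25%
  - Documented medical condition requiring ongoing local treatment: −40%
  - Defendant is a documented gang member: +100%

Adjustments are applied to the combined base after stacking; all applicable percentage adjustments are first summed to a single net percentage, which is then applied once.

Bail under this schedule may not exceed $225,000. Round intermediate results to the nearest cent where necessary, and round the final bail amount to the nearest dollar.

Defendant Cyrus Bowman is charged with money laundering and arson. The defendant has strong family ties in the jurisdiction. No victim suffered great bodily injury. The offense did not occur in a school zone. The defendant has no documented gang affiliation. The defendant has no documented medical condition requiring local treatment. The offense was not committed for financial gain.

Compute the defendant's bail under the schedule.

Base amounts from the schedule: money laundering $144,200; arson $227,500.
Stacking rule: sum of all bases. $144,200 + $227,500 = $371,700.
Strong family ties in the jurisdiction (−10%): $371,700 × 0.9 = $334,530.
Result $334,530 exceeds the maximum of $225,000; bail is capped at $225,000.

$225,000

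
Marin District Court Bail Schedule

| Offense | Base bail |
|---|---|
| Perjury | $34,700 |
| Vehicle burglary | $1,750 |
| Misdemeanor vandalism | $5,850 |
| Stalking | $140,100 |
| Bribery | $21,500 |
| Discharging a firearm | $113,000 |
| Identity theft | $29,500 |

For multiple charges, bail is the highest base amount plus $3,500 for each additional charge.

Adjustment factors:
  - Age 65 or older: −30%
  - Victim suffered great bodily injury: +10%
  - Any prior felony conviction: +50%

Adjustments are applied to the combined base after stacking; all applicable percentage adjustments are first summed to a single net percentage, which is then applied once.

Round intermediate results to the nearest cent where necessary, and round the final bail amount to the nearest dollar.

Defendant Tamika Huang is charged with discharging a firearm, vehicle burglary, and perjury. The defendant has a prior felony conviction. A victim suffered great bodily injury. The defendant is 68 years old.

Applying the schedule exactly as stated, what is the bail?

Base amounts from the schedule: discharging a firearm $113,000; vehicle burglary $1,750; perjury $34,700.
Stacking rule: highest base plus $3,500 per additional charge. Highest is discharging a firearm at $113,000; 2 additional charges → +$7,000. Combined base = $120,000.
Net percentage adjustment: −30% +10% +50% = +30%. $120,000 × 1.3 = $156,000.

$156,000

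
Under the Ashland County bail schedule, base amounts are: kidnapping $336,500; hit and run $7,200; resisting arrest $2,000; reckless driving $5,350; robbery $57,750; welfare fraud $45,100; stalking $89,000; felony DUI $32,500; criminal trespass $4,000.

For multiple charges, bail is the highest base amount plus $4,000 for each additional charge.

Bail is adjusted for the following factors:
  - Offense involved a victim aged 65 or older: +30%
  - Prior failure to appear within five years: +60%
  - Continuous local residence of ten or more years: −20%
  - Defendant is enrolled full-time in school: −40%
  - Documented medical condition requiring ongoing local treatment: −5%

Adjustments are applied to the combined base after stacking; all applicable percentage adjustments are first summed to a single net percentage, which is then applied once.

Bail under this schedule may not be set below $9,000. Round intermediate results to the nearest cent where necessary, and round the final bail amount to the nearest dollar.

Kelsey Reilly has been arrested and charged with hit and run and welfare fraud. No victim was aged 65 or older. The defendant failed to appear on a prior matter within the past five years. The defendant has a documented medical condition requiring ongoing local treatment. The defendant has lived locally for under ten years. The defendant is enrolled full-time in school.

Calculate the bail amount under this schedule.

Base amounts from the schedule: hit and run $7,200; welfare fraud $45,100.
Stacking rule: highest base plus $4,000 per additional charge. Highest is welfare fraud at $45,100; 1 additional charge → +$4,000. Combined base = $49,100.
Net percentage adjustment: +60% −40% −5% = +15%. $49,100 × 1.15 = $56,465.
$56,465 is at or above the $9,000 minimum.

$56,465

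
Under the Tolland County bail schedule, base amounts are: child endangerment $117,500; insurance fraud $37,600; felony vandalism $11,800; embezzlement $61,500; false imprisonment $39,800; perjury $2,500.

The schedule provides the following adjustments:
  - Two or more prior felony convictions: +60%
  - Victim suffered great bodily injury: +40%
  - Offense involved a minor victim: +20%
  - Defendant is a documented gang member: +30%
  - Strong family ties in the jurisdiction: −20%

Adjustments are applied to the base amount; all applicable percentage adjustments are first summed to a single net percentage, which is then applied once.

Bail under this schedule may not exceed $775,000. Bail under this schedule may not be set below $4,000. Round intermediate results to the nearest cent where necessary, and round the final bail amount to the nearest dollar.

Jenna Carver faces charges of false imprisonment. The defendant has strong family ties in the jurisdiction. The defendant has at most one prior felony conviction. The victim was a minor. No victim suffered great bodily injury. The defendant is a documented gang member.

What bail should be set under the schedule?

$51,740

Base amounts from the schedule: false imprisonment $39,800.
Single charge. Combined base = $39,800.
Net percentage adjustment: +20% +30% −20% = +30%. $39,800 × 1.3 = $51,740.
$51,740 is within the $775,000 maximum.
$51,740 is at or above the $4,000 minimum.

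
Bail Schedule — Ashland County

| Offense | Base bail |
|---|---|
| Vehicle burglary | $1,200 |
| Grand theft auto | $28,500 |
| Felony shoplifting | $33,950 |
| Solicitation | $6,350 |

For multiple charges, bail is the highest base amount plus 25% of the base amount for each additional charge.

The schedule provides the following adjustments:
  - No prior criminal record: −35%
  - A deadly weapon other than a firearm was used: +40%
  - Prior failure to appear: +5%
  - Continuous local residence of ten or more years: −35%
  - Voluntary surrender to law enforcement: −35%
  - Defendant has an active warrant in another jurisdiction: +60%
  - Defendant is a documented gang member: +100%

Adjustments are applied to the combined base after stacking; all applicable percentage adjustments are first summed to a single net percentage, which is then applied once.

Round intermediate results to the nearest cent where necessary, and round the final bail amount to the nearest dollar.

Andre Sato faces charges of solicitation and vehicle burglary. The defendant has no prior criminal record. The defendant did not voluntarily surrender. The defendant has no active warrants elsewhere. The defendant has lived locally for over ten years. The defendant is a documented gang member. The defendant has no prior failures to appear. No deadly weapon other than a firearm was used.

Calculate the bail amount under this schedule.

$8,645

Base amounts from the schedule: solicitation $6,350; vehicle burglary $1,200.
Stacking rule: highest base plus 25% of each additional charge. Highest is solicitation at $6,350. Additional: $1,200 × 25% = $300. Combined base = $6,350 + $300 = $6,650.
Net percentage adjustment: −35% −35% +100% = +30%. $6,650 × 1.3 = $8,645.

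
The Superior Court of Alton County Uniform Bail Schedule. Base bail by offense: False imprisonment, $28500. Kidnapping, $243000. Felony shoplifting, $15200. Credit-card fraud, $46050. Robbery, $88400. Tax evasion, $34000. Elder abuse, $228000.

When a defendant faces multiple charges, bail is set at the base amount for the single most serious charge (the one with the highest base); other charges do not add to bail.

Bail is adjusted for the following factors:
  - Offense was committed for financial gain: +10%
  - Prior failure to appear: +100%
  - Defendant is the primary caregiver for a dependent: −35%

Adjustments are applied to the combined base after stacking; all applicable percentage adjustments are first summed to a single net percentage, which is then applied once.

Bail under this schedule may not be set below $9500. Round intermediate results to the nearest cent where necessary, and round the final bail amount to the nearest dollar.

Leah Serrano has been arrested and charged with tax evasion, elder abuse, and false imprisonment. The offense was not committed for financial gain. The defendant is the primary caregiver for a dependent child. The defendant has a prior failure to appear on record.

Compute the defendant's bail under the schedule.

Base amounts from the schedule: tax evasion $34000; elder abuse $228000; false imprisonment $28500.
Stacking rule: use the highest base only. Highest is elder abuse at $228000. Combined base = $228000.
Net percentage adjustment: +100% −35% = +65%. $228000 × 1.65 = $376200.
$376200 is at or above the $9500 minimum.

$376200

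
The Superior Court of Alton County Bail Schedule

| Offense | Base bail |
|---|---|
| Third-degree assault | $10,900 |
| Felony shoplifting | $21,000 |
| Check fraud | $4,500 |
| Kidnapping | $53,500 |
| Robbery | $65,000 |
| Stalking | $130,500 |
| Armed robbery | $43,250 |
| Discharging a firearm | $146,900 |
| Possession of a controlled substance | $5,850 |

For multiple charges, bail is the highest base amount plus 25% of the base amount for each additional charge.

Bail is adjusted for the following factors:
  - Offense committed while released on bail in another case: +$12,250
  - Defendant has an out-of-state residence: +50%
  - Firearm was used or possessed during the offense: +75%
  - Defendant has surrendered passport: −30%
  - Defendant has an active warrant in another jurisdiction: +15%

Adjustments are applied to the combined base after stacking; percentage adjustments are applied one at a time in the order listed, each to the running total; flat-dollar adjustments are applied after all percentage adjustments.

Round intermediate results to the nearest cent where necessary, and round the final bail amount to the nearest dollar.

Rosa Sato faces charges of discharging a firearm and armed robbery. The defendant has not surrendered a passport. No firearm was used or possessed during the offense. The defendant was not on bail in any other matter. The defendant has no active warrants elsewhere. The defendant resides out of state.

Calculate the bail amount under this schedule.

$236,569

Base amounts from the schedule: discharging a firearm $146,900; armed robbery $43,250.
Stacking rule: highest base plus 25% of each additional charge. Highest is discharging a firearm at $146,900. Additional: $43,250 × 25% = $10,812.50. Combined base = $146,900 + $10,812.50 = $157,712.50.
Defendant has an out-of-state residence (+50%): $157,712.50 × 1.5 = $236,568.75.
Rounded to the nearest dollar: $236,569.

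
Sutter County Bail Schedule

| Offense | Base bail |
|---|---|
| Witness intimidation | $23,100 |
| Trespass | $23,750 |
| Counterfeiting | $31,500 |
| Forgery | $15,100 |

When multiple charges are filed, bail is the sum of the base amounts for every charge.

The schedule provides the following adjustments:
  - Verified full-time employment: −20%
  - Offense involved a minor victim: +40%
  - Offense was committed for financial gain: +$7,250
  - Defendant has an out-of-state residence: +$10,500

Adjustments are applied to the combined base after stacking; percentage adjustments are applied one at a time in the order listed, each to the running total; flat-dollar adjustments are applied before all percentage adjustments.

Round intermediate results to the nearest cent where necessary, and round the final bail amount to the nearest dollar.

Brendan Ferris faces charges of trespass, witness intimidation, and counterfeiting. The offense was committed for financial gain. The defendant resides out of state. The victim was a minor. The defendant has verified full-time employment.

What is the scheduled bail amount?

$107,632

Base amounts from the schedule: trespass $23,750; witness intimidation $23,100; counterfeiting $31,500.
Stacking rule: sum of all bases. $23,750 + $23,100 + $31,500 = $78,350.
Offense was committed for financial gain (+$7,250 flat): $78,350 + $7,250 = $85,600.
Defendant has an out-of-state residence (+$10,500 flat): $85,600 + $10,500 = $96,100.
Verified full-time employment (−20%): $96,100 × 0.8 = $76,880.
Offense involved a minor victim (+40%): $76,880 × 1.4 = $107,632.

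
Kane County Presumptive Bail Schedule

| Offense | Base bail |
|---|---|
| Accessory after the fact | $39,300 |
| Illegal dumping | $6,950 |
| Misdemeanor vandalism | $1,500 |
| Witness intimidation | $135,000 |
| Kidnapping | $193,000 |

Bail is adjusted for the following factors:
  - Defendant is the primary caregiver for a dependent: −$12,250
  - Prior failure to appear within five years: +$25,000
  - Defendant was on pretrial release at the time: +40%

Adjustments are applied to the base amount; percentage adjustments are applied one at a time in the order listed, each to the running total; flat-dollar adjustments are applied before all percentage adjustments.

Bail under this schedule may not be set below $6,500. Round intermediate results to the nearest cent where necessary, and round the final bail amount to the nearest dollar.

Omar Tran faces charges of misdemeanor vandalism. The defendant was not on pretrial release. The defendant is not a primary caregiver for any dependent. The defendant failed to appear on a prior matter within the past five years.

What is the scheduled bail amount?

Base amounts from the schedule: misdemeanor vandalism $1,500.
Single charge. Combined base = $1,500.
Prior failure to appear within five years (+$25,000 flat): $1,500 + $25,000 = $26,500.
$26,500 is at or above the $6,500 minimum.

$26,500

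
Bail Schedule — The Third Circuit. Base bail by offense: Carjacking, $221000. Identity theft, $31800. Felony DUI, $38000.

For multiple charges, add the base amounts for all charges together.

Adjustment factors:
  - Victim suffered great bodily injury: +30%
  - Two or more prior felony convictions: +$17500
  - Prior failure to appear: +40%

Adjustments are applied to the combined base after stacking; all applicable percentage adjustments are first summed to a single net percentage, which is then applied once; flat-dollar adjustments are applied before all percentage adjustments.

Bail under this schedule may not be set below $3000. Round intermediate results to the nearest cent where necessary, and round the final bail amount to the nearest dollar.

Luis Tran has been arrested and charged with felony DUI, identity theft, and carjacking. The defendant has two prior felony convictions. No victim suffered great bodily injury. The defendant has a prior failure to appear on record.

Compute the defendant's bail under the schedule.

Base amounts from the schedule: felony DUI $38000; identity theft $31800; carjacking $221000.
Stacking rule: sum of all bases. $38000 + $31800 + $221000 = $290800.
Two or more prior felony convictions (+$17500 flat): $290800 + $17500 = $308300.
Prior failure to appear (+40%): $308300 × 1.4 = $431620.
$431620 is at or above the $3000 minimum.

$431620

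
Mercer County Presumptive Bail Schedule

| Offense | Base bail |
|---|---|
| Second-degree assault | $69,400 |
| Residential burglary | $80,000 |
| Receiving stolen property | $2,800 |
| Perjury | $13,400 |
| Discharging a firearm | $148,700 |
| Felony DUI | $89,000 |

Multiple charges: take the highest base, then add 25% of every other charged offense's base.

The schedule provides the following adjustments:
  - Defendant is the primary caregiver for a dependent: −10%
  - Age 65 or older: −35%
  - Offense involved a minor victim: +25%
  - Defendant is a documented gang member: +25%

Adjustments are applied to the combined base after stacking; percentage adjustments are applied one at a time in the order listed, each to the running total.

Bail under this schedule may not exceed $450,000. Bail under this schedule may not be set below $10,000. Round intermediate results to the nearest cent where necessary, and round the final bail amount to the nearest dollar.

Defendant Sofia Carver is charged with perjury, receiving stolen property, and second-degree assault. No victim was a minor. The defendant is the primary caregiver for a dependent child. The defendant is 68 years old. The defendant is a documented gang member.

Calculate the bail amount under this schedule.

Base amounts from the schedule: perjury $13,400; receiving stolen property $2,800; second-degree assault $69,400.
Stacking rule: highest base plus 25% of each additional charge. Highest is second-degree assault at $69,400. Additional: $13,400 × 25% = $3,350; $2,800 × 25% = $700. Combined base = $69,400 + $4,050 = $73,450.
Defendant is the primary caregiver for a dependent (−10%): $73,450 × 0.9 = $66,105.
Age 65 or older (−35%): $66,105 × 0.65 = $42,968.25.
Defendant is a documented gang member (+25%): $42,968.25 × 1.25 = $53,710.31.
$53,710.31 is within the $450,000 maximum.
$53,710.31 is at or above the $10,000 minimum.
Rounded to the nearest dollar: $53,710.

$53,710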